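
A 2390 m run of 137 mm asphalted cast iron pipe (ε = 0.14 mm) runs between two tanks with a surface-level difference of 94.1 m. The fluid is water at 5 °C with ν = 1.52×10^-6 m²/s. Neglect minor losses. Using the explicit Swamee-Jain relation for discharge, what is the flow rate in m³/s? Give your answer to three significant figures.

Q ≈ 0.0330 m³/s

Swamee-Jain (Type II): Q = -0.965·√(gD⁵h_f/L)·ln[ε/(3.7D) + √(3.17ν²L/(gD³h_f))]
√(gD⁵h_f/L) = √(9.81·0.137⁵·94.1/2390) = 0.004317
ε/(3.7D) = 2.76×10^-4; √(3.17ν²L/(gD³h_f)) = 8.59×10^-5
Q = -0.965·0.004317·ln(3.621×10^-4) = 0.03301 m³/s
Check: V = 2.24 m/s, Re = 2.02×10^5, f = 0.02127, h_f = 94.8 m ≈ 94.1 m ✓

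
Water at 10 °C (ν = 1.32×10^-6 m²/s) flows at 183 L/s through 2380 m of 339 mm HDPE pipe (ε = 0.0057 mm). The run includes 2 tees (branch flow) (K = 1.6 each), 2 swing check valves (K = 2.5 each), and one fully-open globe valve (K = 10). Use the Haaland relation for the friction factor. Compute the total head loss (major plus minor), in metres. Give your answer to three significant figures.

H_L ≈ 23.2 m

V = 4Q/(πD²) = 2.028 m/s; V²/2g = 0.2095 m
Re = 5.21×10^5, ε/D = 1.68×10^-5 → f = 0.01317 (Haaland)
Major: h_f = f(L/D)·V²/2g = 0.01317·7021·0.2095 = 19.37 m
Minor: ΣK = 18.2; h_m = ΣK·V²/2g = 3.813 m
Total H_L = 19.37 + 3.813 = 23.19 m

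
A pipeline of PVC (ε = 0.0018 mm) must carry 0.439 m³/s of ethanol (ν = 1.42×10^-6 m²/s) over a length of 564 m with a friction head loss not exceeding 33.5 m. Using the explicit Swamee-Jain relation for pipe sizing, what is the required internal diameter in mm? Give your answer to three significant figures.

Swamee-Jain (Type III): D = 0.66·[ε^1.25·(LQ²/(gh_f))^4.75 + ν·Q^9.4·(L/(gh_f))^5.2]^0.04
LQ²/(gh_f) = 0.3307; L/(gh_f) = 1.716
Term 1 = ε^1.25·(…)^4.75 = 3.44×10^-10; Term 2 = ν·Q^9.4·(…)^5.2 = 1.03×10^-8
D = 0.66·(3.44×10^-10 + 1.03×10^-8)^0.04 = 0.3166 m = 317 mm
Check: V = 5.58 m/s, Re = 1.24×10^6, f = 0.01136, h_f = 32.0 m ≈ 33.5 m ✓

D ≈ 317 mm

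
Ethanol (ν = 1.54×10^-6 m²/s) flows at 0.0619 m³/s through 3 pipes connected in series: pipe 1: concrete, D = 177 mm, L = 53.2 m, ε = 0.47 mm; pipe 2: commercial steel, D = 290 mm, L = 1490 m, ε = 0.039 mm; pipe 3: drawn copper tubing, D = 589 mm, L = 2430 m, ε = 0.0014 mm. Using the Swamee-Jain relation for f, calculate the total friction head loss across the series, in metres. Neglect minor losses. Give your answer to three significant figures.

Pipe 1: V = 2.516 m/s, Re = 2.89×10^5, ε/D = 0.00266, f = 0.02595, h_1 = f(L/D)V²/2g = 2.516 m
Pipe 2: V = 0.9371 m/s, Re = 1.76×10^5, ε/D = 1.34×10^-4, f = 0.01697, h_2 = f(L/D)V²/2g = 3.903 m
Pipe 3: V = 0.2272 m/s, Re = 8.69×10^4, ε/D = 2.38×10^-6, f = 0.01841, h_3 = f(L/D)V²/2g = 0.1998 m
Series → Q common, losses add: H = Σh = 6.619 m

H ≈ 6.62 m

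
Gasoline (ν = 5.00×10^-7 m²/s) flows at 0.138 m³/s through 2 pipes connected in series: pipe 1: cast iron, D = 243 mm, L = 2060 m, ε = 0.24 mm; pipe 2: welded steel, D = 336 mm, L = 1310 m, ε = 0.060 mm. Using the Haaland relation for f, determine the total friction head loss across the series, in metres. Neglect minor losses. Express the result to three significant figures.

Pipe 1: V = 2.976 m/s, Re = 1.45×10^6, ε/D = 9.88×10^-4, f = 0.01980, h_1 = f(L/D)V²/2g = 75.76 m
Pipe 2: V = 1.556 m/s, Re = 1.05×10^6, ε/D = 1.79×10^-4, f = 0.01432, h_2 = f(L/D)V²/2g = 6.893 m
Series → Q common, losses add: H = Σh = 82.65 m

H ≈ 82.7 m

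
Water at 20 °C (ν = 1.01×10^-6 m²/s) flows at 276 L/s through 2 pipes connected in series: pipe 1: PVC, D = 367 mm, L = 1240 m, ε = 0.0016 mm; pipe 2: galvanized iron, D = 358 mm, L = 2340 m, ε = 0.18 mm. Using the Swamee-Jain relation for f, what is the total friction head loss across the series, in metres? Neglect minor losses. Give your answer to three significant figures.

Pipe 1: V = 2.609 m/s, Re = 9.48×10^5, ε/D = 4.36×10^-6, f = 0.01182, h_1 = f(L/D)V²/2g = 13.85 m
Pipe 2: V = 2.742 m/s, Re = 9.72×10^5, ε/D = 5.03×10^-4, f = 0.01733, h_2 = f(L/D)V²/2g = 43.42 m
Series → Q common, losses add: H = Σh = 57.27 m

H ≈ 57.3 m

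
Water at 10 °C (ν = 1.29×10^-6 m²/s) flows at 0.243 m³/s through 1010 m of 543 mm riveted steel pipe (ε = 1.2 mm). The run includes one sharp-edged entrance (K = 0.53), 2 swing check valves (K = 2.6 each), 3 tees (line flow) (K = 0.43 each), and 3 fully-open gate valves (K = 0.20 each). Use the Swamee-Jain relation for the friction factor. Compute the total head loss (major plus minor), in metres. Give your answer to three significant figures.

H_L ≈ 2.99 m

V = 4Q/(πD²) = 1.049 m/s; V²/2g = 0.05612 m
Re = 4.42×10^5, ε/D = 0.00221 → f = 0.02456 (Swamee-Jain)
Major: h_f = f(L/D)·V²/2g = 0.02456·1860·0.05612 = 2.564 m
Minor: ΣK = 7.62; h_m = ΣK·V²/2g = 0.4277 m
Total H_L = 2.564 + 0.4277 = 2.991 m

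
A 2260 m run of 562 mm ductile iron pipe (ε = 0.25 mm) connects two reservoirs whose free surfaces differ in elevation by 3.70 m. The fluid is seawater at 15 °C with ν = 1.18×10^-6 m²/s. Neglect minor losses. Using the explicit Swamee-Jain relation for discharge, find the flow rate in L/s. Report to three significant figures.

Swamee-Jain (Type II): Q = -0.965·√(gD⁵h_f/L)·ln[ε/(3.7D) + √(3.17ν²L/(gD³h_f))]
√(gD⁵h_f/L) = √(9.81·0.562⁵·3.70/2260) = 0.03001
ε/(3.7D) = 1.20×10^-4; √(3.17ν²L/(gD³h_f)) = 3.93×10^-5
Q = -0.965·0.03001·ln(1.596×10^-4) = 0.2532 m³/s
Check: V = 1.02 m/s, Re = 4.86×10^5, f = 0.01745, h_f = 3.72 m ≈ 3.70 m ✓

Q ≈ 253 L/s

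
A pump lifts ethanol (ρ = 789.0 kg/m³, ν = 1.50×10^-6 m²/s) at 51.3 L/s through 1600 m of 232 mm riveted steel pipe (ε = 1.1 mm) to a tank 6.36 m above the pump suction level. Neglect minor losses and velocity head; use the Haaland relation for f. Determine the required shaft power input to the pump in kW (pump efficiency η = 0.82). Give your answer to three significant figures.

V = 4Q/(πD²) = 1.214 m/s; Re = 1.88×10^5; ε/D = 0.00474; f = 0.03042
h_f = f(L/D)V²/2g = 15.75 m
Total head H = z + h_f = 6.36 + 15.75 = 22.11 m
P_hyd = ρgQH = 789.0·9.81·0.0513·22.11 = 8.778 kW
P_shaft = P_hyd/η = 8.778/0.82 = 10.70 kW

P_shaft ≈ 10.7 kW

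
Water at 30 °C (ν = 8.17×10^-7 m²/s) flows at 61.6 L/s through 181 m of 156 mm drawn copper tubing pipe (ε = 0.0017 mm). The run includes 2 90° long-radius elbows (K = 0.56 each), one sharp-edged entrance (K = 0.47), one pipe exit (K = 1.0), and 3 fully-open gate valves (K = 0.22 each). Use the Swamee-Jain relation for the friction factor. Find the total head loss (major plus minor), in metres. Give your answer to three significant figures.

H_L ≈ 9.59 m

V = 4Q/(πD²) = 3.223 m/s; V²/2g = 0.5294 m
Re = 6.15×10^5, ε/D = 1.09×10^-5 → f = 0.01282 (Swamee-Jain)
Major: h_f = f(L/D)·V²/2g = 0.01282·1160·0.5294 = 7.872 m
Minor: ΣK = 3.25; h_m = ΣK·V²/2g = 1.721 m
Total H_L = 7.872 + 1.721 = 9.593 m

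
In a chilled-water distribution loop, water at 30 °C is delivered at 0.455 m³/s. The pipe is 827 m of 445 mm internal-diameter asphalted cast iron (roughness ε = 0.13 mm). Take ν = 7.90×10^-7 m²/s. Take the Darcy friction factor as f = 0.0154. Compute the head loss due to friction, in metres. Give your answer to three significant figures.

h_f ≈ 12.5 m

V = 4Q/(πD²) = 4·0.455/(π·0.445²) = 2.926 m/s
h_f = f(L/D)V²/(2g) = 0.01540·(827/0.445)·2.926²/(2·9.81) = 12.48 m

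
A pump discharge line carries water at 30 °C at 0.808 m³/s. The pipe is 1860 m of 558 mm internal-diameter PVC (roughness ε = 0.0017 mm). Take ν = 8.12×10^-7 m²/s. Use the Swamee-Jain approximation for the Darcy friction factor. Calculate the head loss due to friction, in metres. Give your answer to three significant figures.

V = 4Q/(πD²) = 4·0.808/(π·0.558²) = 3.304 m/s
Re = VD/ν = 3.304·0.558/8.12×10^-7 = 2.27×10^6 → turbulent
ε/D = 0.0017/558 = 3.05×10^-6
Swamee-Jain: f = 0.01029
h_f = f(L/D)V²/(2g) = 0.01029·(1860/0.558)·3.304²/(2·9.81) = 19.08 m

h_f ≈ 19.1 m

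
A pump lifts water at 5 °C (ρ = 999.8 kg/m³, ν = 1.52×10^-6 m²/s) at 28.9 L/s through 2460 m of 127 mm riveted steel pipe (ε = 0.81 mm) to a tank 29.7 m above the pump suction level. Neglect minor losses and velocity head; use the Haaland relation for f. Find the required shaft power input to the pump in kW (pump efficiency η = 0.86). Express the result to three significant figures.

V = 4Q/(πD²) = 2.281 m/s; Re = 1.91×10^5; ε/D = 0.00638; f = 0.03319
h_f = f(L/D)V²/2g = 170.5 m
Total head H = z + h_f = 29.7 + 170.5 = 200.2 m
P_hyd = ρgQH = 999.8·9.81·0.0289·200.2 = 56.76 kW
P_shaft = P_hyd/η = 56.76/0.86 = 66.00 kW

P_shaft ≈ 66.0 kW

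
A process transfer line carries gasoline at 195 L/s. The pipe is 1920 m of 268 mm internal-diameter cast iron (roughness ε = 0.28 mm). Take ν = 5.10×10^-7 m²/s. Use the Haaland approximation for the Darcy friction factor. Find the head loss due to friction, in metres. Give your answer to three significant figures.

V = 4Q/(πD²) = 4·0.195/(π·0.268²) = 3.457 m/s
Re = VD/ν = 3.457·0.268/5.10×10^-7 = 1.82×10^6 → turbulent
ε/D = 0.28/268 = 0.00104
Haaland: f = 0.02003
h_f = f(L/D)V²/(2g) = 0.02003·(1920/0.268)·3.457²/(2·9.81) = 87.40 m

h_f ≈ 87.4 m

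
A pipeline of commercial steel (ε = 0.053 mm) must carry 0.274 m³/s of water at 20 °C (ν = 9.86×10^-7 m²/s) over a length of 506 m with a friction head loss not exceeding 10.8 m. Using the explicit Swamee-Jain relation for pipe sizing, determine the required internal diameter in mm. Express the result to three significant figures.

Swamee-Jain (Type III): D = 0.66·[ε^1.25·(LQ²/(gh_f))^4.75 + ν·Q^9.4·(L/(gh_f))^5.2]^0.04
LQ²/(gh_f) = 0.3586; L/(gh_f) = 4.776
Term 1 = ε^1.25·(…)^4.75 = 3.46×10^-8; Term 2 = ν·Q^9.4·(…)^5.2 = 1.74×10^-8
D = 0.66·(3.46×10^-8 + 1.74×10^-8)^0.04 = 0.3374 m = 337 mm
Check: V = 3.06 m/s, Re = 1.05×10^6, f = 0.01423, h_f = 10.2 m ≈ 10.8 m ✓

D ≈ 337 mm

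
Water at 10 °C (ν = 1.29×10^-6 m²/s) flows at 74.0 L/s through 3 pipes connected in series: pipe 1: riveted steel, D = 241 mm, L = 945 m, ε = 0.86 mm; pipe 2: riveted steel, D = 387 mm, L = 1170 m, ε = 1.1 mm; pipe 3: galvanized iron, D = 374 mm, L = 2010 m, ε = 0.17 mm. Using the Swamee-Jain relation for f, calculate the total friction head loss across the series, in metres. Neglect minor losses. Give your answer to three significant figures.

H ≈ 18.7 m

Pipe 1: V = 1.622 m/s, Re = 3.03×10^5, ε/D = 0.00357, f = 0.02803, h_1 = f(L/D)V²/2g = 14.74 m
Pipe 2: V = 0.6291 m/s, Re = 1.89×10^5, ε/D = 0.00284, f = 0.02670, h_2 = f(L/D)V²/2g = 1.628 m
Pipe 3: V = 0.6736 m/s, Re = 1.95×10^5, ε/D = 4.55×10^-4, f = 0.01873, h_3 = f(L/D)V²/2g = 2.328 m
Series → Q common, losses add: H = Σh = 18.70 m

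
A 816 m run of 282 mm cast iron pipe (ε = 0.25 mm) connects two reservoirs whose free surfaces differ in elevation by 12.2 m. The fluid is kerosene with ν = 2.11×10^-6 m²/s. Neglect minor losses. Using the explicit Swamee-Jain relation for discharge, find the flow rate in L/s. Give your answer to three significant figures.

Q ≈ 126 L/s

Swamee-Jain (Type II): Q = -0.965·√(gD⁵h_f/L)·ln[ε/(3.7D) + √(3.17ν²L/(gD³h_f))]
√(gD⁵h_f/L) = √(9.81·0.282⁵·12.2/816) = 0.01617
ε/(3.7D) = 2.40×10^-4; √(3.17ν²L/(gD³h_f)) = 6.55×10^-5
Q = -0.965·0.01617·ln(3.051×10^-4) = 0.1263 m³/s
Check: V = 2.02 m/s, Re = 2.70×10^5, f = 0.02037, h_f = 12.3 m ≈ 12.2 m ✓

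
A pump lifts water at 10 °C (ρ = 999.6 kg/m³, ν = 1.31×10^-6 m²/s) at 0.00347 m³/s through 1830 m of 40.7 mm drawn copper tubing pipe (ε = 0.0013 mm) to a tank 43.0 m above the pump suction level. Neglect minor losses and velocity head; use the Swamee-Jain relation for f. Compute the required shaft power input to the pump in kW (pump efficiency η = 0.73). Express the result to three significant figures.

V = 4Q/(πD²) = 2.667 m/s; Re = 8.29×10^4; ε/D = 3.19×10^-5; f = 0.01876
h_f = f(L/D)V²/2g = 305.8 m
Total head H = z + h_f = 43.0 + 305.8 = 348.8 m
P_hyd = ρgQH = 999.6·9.81·0.00347·348.8 = 11.87 kW
P_shaft = P_hyd/η = 11.87/0.73 = 16.26 kW

P_shaft ≈ 16.3 kW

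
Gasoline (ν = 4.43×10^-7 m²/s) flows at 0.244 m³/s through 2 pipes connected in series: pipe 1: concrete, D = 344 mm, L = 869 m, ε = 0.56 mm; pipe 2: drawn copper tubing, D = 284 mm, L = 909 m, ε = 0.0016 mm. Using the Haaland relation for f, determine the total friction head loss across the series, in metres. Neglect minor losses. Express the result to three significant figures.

Pipe 1: V = 2.625 m/s, Re = 2.04×10^6, ε/D = 0.00163, f = 0.02233, h_1 = f(L/D)V²/2g = 19.81 m
Pipe 2: V = 3.852 m/s, Re = 2.47×10^6, ε/D = 5.63×10^-6, f = 0.01019, h_2 = f(L/D)V²/2g = 24.67 m
Series → Q common, losses add: H = Σh = 44.48 m

H ≈ 44.5 m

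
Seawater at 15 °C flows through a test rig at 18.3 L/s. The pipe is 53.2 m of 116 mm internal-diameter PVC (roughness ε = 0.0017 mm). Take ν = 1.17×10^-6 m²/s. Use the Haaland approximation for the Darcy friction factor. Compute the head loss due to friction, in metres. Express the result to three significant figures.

V = 4Q/(πD²) = 4·0.0183/(π·0.116²) = 1.732 m/s
Re = VD/ν = 1.732·0.116/1.17×10^-6 = 1.72×10^5 → turbulent
ε/D = 0.0017/116 = 1.47×10^-5
Haaland: f = 0.01605
h_f = f(L/D)V²/(2g) = 0.01605·(53.2/0.116)·1.732²/(2·9.81) = 1.125 m

h_f ≈ 1.12 m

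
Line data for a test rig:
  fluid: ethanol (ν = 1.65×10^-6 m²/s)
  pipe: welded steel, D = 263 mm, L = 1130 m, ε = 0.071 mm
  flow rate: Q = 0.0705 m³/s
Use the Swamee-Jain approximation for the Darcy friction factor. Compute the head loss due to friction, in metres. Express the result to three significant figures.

h_f ≈ 6.47 m

V = 4Q/(πD²) = 4·0.0705/(π·0.263²) = 1.298 m/s
Re = VD/ν = 1.298·0.263/1.65×10^-6 = 2.07×10^5 → turbulent
ε/D = 0.071/263 = 2.70×10^-4
Swamee-Jain: f = 0.01753
h_f = f(L/D)V²/(2g) = 0.01753·(1130/0.263)·1.298²/(2·9.81) = 6.465 m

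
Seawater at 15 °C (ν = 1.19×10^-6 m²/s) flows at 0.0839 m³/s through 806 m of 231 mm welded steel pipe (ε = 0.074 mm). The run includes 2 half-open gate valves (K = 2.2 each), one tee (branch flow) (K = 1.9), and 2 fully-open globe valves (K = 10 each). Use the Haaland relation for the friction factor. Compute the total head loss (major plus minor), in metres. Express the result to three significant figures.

H_L ≈ 17.2 m

V = 4Q/(πD²) = 2.002 m/s; V²/2g = 0.2043 m
Re = 3.89×10^5, ε/D = 3.20×10^-4 → f = 0.01660 (Haaland)
Major: h_f = f(L/D)·V²/2g = 0.01660·3489·0.2043 = 11.83 m
Minor: ΣK = 26.3; h_m = ΣK·V²/2g = 5.372 m
Total H_L = 11.83 + 5.372 = 17.20 m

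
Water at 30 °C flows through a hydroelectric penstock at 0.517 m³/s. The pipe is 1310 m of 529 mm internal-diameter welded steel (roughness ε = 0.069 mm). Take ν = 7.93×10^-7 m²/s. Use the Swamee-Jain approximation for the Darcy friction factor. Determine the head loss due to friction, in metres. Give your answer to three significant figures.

h_f ≈ 9.46 m

V = 4Q/(πD²) = 4·0.517/(π·0.529²) = 2.352 m/s
Re = VD/ν = 2.352·0.529/7.93×10^-7 = 1.57×10^6 → turbulent
ε/D = 0.069/529 = 1.30×10^-4
Swamee-Jain: f = 0.01354
h_f = f(L/D)V²/(2g) = 0.01354·(1310/0.529)·2.352²/(2·9.81) = 9.457 m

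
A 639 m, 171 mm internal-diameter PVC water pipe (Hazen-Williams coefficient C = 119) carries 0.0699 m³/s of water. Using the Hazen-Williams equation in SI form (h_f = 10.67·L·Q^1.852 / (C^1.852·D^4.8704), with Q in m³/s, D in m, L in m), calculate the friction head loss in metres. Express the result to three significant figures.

h_f = 10.67·639·0.0699^1.852 / (119^1.852·0.171^4.8704) = 38.49 m

h_f ≈ 38.5 m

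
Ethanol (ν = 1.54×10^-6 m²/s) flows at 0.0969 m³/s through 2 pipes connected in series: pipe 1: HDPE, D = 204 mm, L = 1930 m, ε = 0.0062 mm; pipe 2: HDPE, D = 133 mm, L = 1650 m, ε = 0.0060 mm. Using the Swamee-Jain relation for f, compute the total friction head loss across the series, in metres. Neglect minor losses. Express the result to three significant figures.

H ≈ 472 m

Pipe 1: V = 2.965 m/s, Re = 3.93×10^5, ε/D = 3.04×10^-5, f = 0.01408, h_1 = f(L/D)V²/2g = 59.69 m
Pipe 2: V = 6.975 m/s, Re = 6.02×10^5, ε/D = 4.51×10^-5, f = 0.01342, h_2 = f(L/D)V²/2g = 412.7 m
Series → Q common, losses add: H = Σh = 472.4 m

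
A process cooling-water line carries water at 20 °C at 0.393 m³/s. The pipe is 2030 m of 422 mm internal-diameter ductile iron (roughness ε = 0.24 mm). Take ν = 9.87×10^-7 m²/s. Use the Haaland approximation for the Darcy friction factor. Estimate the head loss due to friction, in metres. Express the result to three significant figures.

h_f ≈ 34.0 m

V = 4Q/(πD²) = 4·0.393/(π·0.422²) = 2.810 m/s
Re = VD/ν = 2.810·0.422/9.87×10^-7 = 1.20×10^6 → turbulent
ε/D = 0.24/422 = 5.69×10^-4
Haaland: f = 0.01756
h_f = f(L/D)V²/(2g) = 0.01756·(2030/0.422)·2.810²/(2·9.81) = 34.00 m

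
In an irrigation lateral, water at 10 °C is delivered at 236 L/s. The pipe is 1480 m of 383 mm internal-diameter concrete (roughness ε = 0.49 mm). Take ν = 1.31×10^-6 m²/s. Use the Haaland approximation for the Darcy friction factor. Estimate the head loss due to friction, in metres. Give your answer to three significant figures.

h_f ≈ 17.6 m

V = 4Q/(πD²) = 4·0.236/(π·0.383²) = 2.048 m/s
Re = VD/ν = 2.048·0.383/1.31×10^-6 = 5.99×10^5 → turbulent
ε/D = 0.49/383 = 0.00128
Haaland: f = 0.02128
h_f = f(L/D)V²/(2g) = 0.02128·(1480/0.383)·2.048²/(2·9.81) = 17.59 m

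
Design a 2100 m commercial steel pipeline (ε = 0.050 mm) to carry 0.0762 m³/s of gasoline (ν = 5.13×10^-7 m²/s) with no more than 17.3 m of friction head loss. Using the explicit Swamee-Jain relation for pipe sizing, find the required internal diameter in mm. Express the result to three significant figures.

D ≈ 248 mm

Swamee-Jain (Type III): D = 0.66·[ε^1.25·(LQ²/(gh_f))^4.75 + ν·Q^9.4·(L/(gh_f))^5.2]^0.04
LQ²/(gh_f) = 0.07185; L/(gh_f) = 12.37
Term 1 = ε^1.25·(…)^4.75 = 1.55×10^-11; Term 2 = ν·Q^9.4·(…)^5.2 = 7.61×10^-12
D = 0.66·(1.55×10^-11 + 7.61×10^-12)^0.04 = 0.2478 m = 248 mm
Check: V = 1.58 m/s, Re = 7.63×10^5, f = 0.01504, h_f = 16.2 m ≈ 17.3 m ✓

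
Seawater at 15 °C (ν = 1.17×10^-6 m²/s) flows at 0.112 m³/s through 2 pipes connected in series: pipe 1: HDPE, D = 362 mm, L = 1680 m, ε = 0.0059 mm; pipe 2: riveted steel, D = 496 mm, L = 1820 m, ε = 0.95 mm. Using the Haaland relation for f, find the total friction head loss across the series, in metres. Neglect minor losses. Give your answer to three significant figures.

H ≈ 5.47 m

Pipe 1: V = 1.088 m/s, Re = 3.37×10^5, ε/D = 1.63×10^-5, f = 0.01418, h_1 = f(L/D)V²/2g = 3.973 m
Pipe 2: V = 0.5796 m/s, Re = 2.46×10^5, ε/D = 0.00192, f = 0.02386, h_2 = f(L/D)V²/2g = 1.499 m
Series → Q common, losses add: H = Σh = 5.472 m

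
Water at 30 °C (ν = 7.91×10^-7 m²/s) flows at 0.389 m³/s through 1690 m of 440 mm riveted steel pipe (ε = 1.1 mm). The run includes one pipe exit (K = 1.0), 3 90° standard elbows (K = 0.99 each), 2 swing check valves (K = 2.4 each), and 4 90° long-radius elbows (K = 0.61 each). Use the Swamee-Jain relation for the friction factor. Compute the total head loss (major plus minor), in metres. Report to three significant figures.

V = 4Q/(πD²) = 2.558 m/s; V²/2g = 0.3336 m
Re = 1.42×10^6, ε/D = 0.00250 → f = 0.02504 (Swamee-Jain)
Major: h_f = f(L/D)·V²/2g = 0.02504·3841·0.3336 = 32.08 m
Minor: ΣK = 11.2; h_m = ΣK·V²/2g = 3.740 m
Total H_L = 32.08 + 3.740 = 35.82 m

H_L ≈ 35.8 m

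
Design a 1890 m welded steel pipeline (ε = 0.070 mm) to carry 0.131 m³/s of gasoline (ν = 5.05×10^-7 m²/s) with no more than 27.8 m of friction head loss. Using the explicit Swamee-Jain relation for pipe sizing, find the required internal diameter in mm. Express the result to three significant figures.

Swamee-Jain (Type III): D = 0.66·[ε^1.25·(LQ²/(gh_f))^4.75 + ν·Q^9.4·(L/(gh_f))^5.2]^0.04
LQ²/(gh_f) = 0.1189; L/(gh_f) = 6.930
Term 1 = ε^1.25·(…)^4.75 = 2.59×10^-10; Term 2 = ν·Q^9.4·(…)^5.2 = 5.99×10^-11
D = 0.66·(2.59×10^-10 + 5.99×10^-11)^0.04 = 0.2752 m = 275 mm
Check: V = 2.20 m/s, Re = 1.20×10^6, f = 0.01520, h_f = 25.8 m ≈ 27.8 m ✓

D ≈ 275 mm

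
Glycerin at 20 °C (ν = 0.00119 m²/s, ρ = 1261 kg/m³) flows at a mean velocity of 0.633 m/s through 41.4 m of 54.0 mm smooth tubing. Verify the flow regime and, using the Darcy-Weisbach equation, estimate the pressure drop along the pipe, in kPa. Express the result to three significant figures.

Re = VD/ν = 0.633·0.05400/0.00119 = 28.7 → laminar (Re < 2300)
f = 64/Re = 2.228
h_f = f(L/D)V²/(2g) = 2.228·(41.4/0.05400)·0.633²/(2·9.81) = 34.89 m
Δp = ρg·h_f = 1261·9.81·34.89 = 431.5 kPa

Δp ≈ 432 kPa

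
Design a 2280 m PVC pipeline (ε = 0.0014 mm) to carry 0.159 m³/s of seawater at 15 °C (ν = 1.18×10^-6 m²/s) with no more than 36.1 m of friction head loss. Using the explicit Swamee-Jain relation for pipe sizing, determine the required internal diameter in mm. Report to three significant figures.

Swamee-Jain (Type III): D = 0.66·[ε^1.25·(LQ²/(gh_f))^4.75 + ν·Q^9.4·(L/(gh_f))^5.2]^0.04
LQ²/(gh_f) = 0.1628; L/(gh_f) = 6.438
Term 1 = ε^1.25·(…)^4.75 = 8.66×10^-12; Term 2 = ν·Q^9.4·(…)^5.2 = 5.90×10^-10
D = 0.66·(8.66×10^-12 + 5.90×10^-10)^0.04 = 0.2822 m = 282 mm
Check: V = 2.54 m/s, Re = 6.08×10^5, f = 0.01274, h_f = 33.9 m ≈ 36.1 m ✓

D ≈ 282 mm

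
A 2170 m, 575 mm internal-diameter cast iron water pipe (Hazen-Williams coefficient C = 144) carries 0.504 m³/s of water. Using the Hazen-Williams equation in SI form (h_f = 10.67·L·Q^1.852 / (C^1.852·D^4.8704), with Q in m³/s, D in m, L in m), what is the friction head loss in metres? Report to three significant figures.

h_f = 10.67·2170·0.504^1.852 / (144^1.852·0.575^4.8704) = 9.700 m

h_f ≈ 9.70 m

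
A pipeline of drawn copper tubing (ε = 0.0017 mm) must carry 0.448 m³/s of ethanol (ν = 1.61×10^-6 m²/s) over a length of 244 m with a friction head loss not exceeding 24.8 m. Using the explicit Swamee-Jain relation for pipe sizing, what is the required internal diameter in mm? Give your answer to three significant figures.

D ≈ 287 mm

Swamee-Jain (Type III): D = 0.66·[ε^1.25·(LQ²/(gh_f))^4.75 + ν·Q^9.4·(L/(gh_f))^5.2]^0.04
LQ²/(gh_f) = 0.2013; L/(gh_f) = 1.003
Term 1 = ε^1.25·(…)^4.75 = 3.03×10^-11; Term 2 = ν·Q^9.4·(…)^5.2 = 8.62×10^-10
D = 0.66·(3.03×10^-11 + 8.62×10^-10)^0.04 = 0.2868 m = 287 mm
Check: V = 6.94 m/s, Re = 1.24×10^6, f = 0.01137, h_f = 23.7 m ≈ 24.8 m ✓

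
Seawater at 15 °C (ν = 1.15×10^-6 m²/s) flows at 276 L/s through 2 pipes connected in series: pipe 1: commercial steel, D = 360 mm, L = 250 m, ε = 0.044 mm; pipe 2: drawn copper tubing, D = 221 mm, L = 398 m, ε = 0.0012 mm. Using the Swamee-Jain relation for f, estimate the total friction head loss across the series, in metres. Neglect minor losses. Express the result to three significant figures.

H ≈ 56.7 m

Pipe 1: V = 2.712 m/s, Re = 8.49×10^5, ε/D = 1.22×10^-4, f = 0.01400, h_1 = f(L/D)V²/2g = 3.644 m
Pipe 2: V = 7.195 m/s, Re = 1.38×10^6, ε/D = 5.43×10^-6, f = 0.01117, h_2 = f(L/D)V²/2g = 53.05 m
Series → Q common, losses add: H = Σh = 56.70 m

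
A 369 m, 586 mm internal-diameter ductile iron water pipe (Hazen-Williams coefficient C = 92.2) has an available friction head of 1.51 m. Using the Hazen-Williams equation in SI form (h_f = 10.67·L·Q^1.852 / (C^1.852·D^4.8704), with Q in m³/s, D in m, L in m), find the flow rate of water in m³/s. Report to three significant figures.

Rearranging: Q = [h_f·C^1.852·D^4.8704 / (10.67·L)]^(1/1.852)
Q = [1.51·92.2^1.852·0.586^4.8704 / (10.67·369)]^0.540 = 0.3234 m³/s

Q ≈ 0.323 m³/s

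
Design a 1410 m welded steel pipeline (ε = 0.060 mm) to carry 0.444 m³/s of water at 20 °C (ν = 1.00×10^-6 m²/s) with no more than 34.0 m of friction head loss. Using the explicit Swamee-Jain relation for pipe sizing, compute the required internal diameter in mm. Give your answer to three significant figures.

D ≈ 397 mm

Swamee-Jain (Type III): D = 0.66·[ε^1.25·(LQ²/(gh_f))^4.75 + ν·Q^9.4·(L/(gh_f))^5.2]^0.04
LQ²/(gh_f) = 0.8334; L/(gh_f) = 4.227
Term 1 = ε^1.25·(…)^4.75 = 2.22×10^-6; Term 2 = ν·Q^9.4·(…)^5.2 = 8.73×10^-7
D = 0.66·(2.22×10^-6 + 8.73×10^-7)^0.04 = 0.3973 m = 397 mm
Check: V = 3.58 m/s, Re = 1.42×10^6, f = 0.01390, h_f = 32.2 m ≈ 34.0 m ✓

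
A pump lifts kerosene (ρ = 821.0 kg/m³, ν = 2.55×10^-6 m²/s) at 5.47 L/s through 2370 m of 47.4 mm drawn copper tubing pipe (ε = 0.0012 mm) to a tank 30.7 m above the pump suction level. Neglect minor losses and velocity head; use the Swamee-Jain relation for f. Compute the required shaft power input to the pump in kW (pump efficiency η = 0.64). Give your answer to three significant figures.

P_shaft ≈ 36.2 kW

V = 4Q/(πD²) = 3.100 m/s; Re = 5.76×10^4; ε/D = 2.53×10^-5; f = 0.02023
h_f = f(L/D)V²/2g = 495.3 m
Total head H = z + h_f = 30.7 + 495.3 = 526.0 m
P_hyd = ρgQH = 821.0·9.81·0.00547·526.0 = 23.17 kW
P_shaft = P_hyd/η = 23.17/0.64 = 36.21 kW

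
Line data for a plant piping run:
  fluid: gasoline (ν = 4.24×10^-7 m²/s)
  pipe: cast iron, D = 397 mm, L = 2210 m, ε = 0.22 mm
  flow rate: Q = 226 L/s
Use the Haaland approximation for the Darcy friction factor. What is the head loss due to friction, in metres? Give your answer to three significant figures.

h_f ≈ 16.4 m

V = 4Q/(πD²) = 4·0.226/(π·0.397²) = 1.826 m/s
Re = VD/ν = 1.826·0.397/4.24×10^-7 = 1.71×10^6 → turbulent
ε/D = 0.22/397 = 5.54×10^-4
Haaland: f = 0.01737
h_f = f(L/D)V²/(2g) = 0.01737·(2210/0.397)·1.826²/(2·9.81) = 16.43 m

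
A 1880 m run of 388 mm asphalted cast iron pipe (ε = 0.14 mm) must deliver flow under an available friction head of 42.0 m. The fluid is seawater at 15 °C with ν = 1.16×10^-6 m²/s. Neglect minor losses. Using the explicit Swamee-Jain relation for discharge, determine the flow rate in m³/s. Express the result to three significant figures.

Q ≈ 0.384 m³/s

Swamee-Jain (Type II): Q = -0.965·√(gD⁵h_f/L)·ln[ε/(3.7D) + √(3.17ν²L/(gD³h_f))]
√(gD⁵h_f/L) = √(9.81·0.388⁵·42.0/1880) = 0.04390
ε/(3.7D) = 9.75×10^-5; √(3.17ν²L/(gD³h_f)) = 1.83×10^-5
Q = -0.965·0.04390·ln(1.158×10^-4) = 0.3840 m³/s
Check: V = 3.25 m/s, Re = 1.09×10^6, f = 0.01622, h_f = 42.3 m ≈ 42.0 m ✓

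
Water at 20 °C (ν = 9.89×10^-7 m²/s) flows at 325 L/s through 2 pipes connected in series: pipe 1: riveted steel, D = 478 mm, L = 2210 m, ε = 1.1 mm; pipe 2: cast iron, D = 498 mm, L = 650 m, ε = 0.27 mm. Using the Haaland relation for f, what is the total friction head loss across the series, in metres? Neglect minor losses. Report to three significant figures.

H ≈ 22.2 m

Pipe 1: V = 1.811 m/s, Re = 8.75×10^5, ε/D = 0.00230, f = 0.02454, h_1 = f(L/D)V²/2g = 18.96 m
Pipe 2: V = 1.669 m/s, Re = 8.40×10^5, ε/D = 5.42×10^-4, f = 0.01753, h_2 = f(L/D)V²/2g = 3.247 m
Series → Q common, losses add: H = Σh = 22.21 m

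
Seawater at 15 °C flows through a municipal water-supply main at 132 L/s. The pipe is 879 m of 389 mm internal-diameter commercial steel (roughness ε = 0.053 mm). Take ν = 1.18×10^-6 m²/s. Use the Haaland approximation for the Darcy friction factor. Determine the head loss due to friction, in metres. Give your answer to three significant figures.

V = 4Q/(πD²) = 4·0.132/(π·0.389²) = 1.111 m/s
Re = VD/ν = 1.111·0.389/1.18×10^-6 = 3.66×10^5 → turbulent
ε/D = 0.053/389 = 1.36×10^-4
Haaland: f = 0.01517
h_f = f(L/D)V²/(2g) = 0.01517·(879/0.389)·1.111²/(2·9.81) = 2.155 m

h_f ≈ 2.15 m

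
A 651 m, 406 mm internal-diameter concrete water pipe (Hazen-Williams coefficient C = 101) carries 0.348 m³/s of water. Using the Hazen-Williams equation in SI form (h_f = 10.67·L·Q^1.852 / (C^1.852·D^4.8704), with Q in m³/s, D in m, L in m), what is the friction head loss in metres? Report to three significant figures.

h_f ≈ 15.4 m

h_f = 10.67·651·0.348^1.852 / (101^1.852·0.406^4.8704) = 15.40 m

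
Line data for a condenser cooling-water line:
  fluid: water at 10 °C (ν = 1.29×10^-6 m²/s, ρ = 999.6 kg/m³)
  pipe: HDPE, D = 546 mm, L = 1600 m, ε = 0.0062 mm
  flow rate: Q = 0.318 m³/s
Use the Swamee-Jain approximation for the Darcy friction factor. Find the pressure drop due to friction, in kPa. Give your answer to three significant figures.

Δp ≈ 35.0 kPa

V = 4Q/(πD²) = 4·0.318/(π·0.546²) = 1.358 m/s
Re = VD/ν = 1.358·0.546/1.29×10^-6 = 5.75×10^5 → turbulent
ε/D = 0.0062/546 = 1.14×10^-5
Swamee-Jain: f = 0.01297
h_f = f(L/D)V²/(2g) = 0.01297·(1600/0.546)·1.358²/(2·9.81) = 3.573 m
Δp = ρg·h_f = 999.6·9.81·3.573 = 35.04 kPa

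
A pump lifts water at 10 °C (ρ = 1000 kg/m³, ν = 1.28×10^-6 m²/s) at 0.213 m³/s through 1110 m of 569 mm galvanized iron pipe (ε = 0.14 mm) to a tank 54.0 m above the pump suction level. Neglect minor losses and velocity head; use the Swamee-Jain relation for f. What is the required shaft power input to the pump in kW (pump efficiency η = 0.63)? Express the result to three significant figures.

V = 4Q/(πD²) = 0.8377 m/s; Re = 3.72×10^5; ε/D = 2.46×10^-4; f = 0.01632
h_f = f(L/D)V²/2g = 1.139 m
Total head H = z + h_f = 54.0 + 1.139 = 55.14 m
P_hyd = ρgQH = 1000·9.81·0.213·55.14 = 115.2 kW
P_shaft = P_hyd/η = 115.2/0.63 = 182.9 kW

P_shaft ≈ 183 kW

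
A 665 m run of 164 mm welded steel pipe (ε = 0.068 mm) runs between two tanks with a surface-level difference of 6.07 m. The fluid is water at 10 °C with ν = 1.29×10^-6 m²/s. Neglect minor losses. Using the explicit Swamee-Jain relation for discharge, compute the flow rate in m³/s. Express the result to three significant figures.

Swamee-Jain (Type II): Q = -0.965·√(gD⁵h_f/L)·ln[ε/(3.7D) + √(3.17ν²L/(gD³h_f))]
√(gD⁵h_f/L) = √(9.81·0.164⁵·6.07/665) = 0.003259
ε/(3.7D) = 1.12×10^-4; √(3.17ν²L/(gD³h_f)) = 1.16×10^-4
Q = -0.965·0.003259·ln(2.276×10^-4) = 0.02638 m³/s
Check: V = 1.25 m/s, Re = 1.59×10^5, f = 0.01892, h_f = 6.10 m ≈ 6.07 m ✓

Q ≈ 0.0264 m³/s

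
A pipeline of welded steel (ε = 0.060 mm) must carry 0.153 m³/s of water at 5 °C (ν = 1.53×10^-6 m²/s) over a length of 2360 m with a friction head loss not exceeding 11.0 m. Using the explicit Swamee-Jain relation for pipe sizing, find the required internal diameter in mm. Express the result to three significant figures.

Swamee-Jain (Type III): D = 0.66·[ε^1.25·(LQ²/(gh_f))^4.75 + ν·Q^9.4·(L/(gh_f))^5.2]^0.04
LQ²/(gh_f) = 0.5120; L/(gh_f) = 21.87
Term 1 = ε^1.25·(…)^4.75 = 2.20×10^-7; Term 2 = ν·Q^9.4·(…)^5.2 = 3.08×10^-7
D = 0.66·(2.20×10^-7 + 3.08×10^-7)^0.04 = 0.3702 m = 370 mm
Check: V = 1.42 m/s, Re = 3.44×10^5, f = 0.01574, h_f = 10.3 m ≈ 11.0 m ✓

D ≈ 370 mm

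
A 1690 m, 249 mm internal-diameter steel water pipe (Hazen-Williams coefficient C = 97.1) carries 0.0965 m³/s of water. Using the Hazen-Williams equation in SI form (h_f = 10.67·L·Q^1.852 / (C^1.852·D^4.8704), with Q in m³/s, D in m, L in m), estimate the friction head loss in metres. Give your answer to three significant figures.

h_f = 10.67·1690·0.0965^1.852 / (97.1^1.852·0.249^4.8704) = 43.23 m

h_f ≈ 43.2 m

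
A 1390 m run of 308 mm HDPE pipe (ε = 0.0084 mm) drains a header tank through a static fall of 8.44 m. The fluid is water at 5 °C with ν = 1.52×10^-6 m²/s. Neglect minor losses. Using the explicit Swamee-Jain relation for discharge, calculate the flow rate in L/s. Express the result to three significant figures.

Swamee-Jain (Type II): Q = -0.965·√(gD⁵h_f/L)·ln[ε/(3.7D) + √(3.17ν²L/(gD³h_f))]
√(gD⁵h_f/L) = √(9.81·0.308⁵·8.44/1390) = 0.01285
ε/(3.7D) = 7.37×10^-6; √(3.17ν²L/(gD³h_f)) = 6.49×10^-5
Q = -0.965·0.01285·ln(7.224×10^-5) = 0.1182 m³/s
Check: V = 1.59 m/s, Re = 3.22×10^5, f = 0.01452, h_f = 8.41 m ≈ 8.44 m ✓

Q ≈ 118 L/s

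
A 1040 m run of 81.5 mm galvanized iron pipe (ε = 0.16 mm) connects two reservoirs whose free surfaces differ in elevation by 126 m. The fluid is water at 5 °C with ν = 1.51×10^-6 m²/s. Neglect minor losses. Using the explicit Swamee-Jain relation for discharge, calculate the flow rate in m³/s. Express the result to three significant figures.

Q ≈ 0.0147 m³/s

Swamee-Jain (Type II): Q = -0.965·√(gD⁵h_f/L)·ln[ε/(3.7D) + √(3.17ν²L/(gD³h_f))]
√(gD⁵h_f/L) = √(9.81·0.0815⁵·126/1040) = 0.002067
ε/(3.7D) = 5.31×10^-4; √(3.17ν²L/(gD³h_f)) = 1.06×10^-4
Q = -0.965·0.002067·ln(6.366×10^-4) = 0.01468 m³/s
Check: V = 2.81 m/s, Re = 1.52×10^5, f = 0.02467, h_f = 127 m ≈ 126 m ✓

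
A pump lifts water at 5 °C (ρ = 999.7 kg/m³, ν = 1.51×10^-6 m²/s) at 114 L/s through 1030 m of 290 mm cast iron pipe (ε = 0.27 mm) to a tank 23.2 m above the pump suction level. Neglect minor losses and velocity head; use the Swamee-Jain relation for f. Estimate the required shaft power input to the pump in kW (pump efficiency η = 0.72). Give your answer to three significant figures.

P_shaft ≈ 53.1 kW

V = 4Q/(πD²) = 1.726 m/s; Re = 3.31×10^5; ε/D = 9.31×10^-4; f = 0.02036
h_f = f(L/D)V²/2g = 10.98 m
Total head H = z + h_f = 23.2 + 10.98 = 34.18 m
P_hyd = ρgQH = 999.7·9.81·0.114·34.18 = 38.21 kW
P_shaft = P_hyd/η = 38.21/0.72 = 53.07 kW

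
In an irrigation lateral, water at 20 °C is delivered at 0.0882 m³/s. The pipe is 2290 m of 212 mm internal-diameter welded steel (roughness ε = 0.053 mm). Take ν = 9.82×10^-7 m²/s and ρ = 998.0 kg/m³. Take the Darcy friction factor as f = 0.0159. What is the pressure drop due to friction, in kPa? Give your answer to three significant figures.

V = 4Q/(πD²) = 4·0.0882/(π·0.212²) = 2.499 m/s
h_f = f(L/D)V²/(2g) = 0.01590·(2290/0.212)·2.499²/(2·9.81) = 54.65 m
Δp = ρg·h_f = 998.0·9.81·54.65 = 535.1 kPa

Δp ≈ 535 kPa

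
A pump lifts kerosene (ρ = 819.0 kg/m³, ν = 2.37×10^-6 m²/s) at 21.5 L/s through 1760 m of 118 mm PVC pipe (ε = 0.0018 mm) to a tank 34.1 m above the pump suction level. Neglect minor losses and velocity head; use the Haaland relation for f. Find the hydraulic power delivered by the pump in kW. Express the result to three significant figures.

P_hyd ≈ 15.0 kW

V = 4Q/(πD²) = 1.966 m/s; Re = 9.79×10^4; ε/D = 1.53×10^-5; f = 0.01796
h_f = f(L/D)V²/2g = 52.77 m
Total head H = z + h_f = 34.1 + 52.77 = 86.87 m
P_hyd = ρgQH = 819.0·9.81·0.0215·86.87 = 15.01 kW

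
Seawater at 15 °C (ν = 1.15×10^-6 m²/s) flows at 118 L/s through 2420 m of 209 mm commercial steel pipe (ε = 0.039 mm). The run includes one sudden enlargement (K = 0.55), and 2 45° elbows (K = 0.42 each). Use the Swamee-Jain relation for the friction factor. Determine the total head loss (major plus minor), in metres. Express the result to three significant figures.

H_L ≈ 106 m

V = 4Q/(πD²) = 3.440 m/s; V²/2g = 0.6030 m
Re = 6.25×10^5, ε/D = 1.87×10^-4 → f = 0.01510 (Swamee-Jain)
Major: h_f = f(L/D)·V²/2g = 0.01510·11579·0.6030 = 105.4 m
Minor: ΣK = 1.39; h_m = ΣK·V²/2g = 0.8381 m
Total H_L = 105.4 + 0.8381 = 106.3 m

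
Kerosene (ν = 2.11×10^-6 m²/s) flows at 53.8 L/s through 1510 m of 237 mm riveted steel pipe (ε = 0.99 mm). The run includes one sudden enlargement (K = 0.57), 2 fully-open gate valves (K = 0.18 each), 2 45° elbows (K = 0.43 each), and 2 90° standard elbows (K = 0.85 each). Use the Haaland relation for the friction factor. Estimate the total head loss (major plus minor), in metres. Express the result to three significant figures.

V = 4Q/(πD²) = 1.220 m/s; V²/2g = 0.07580 m
Re = 1.37×10^5, ε/D = 0.00418 → f = 0.02954 (Haaland)
Major: h_f = f(L/D)·V²/2g = 0.02954·6371·0.07580 = 14.27 m
Minor: ΣK = 3.49; h_m = ΣK·V²/2g = 0.2646 m
Total H_L = 14.27 + 0.2646 = 14.53 m

H_L ≈ 14.5 m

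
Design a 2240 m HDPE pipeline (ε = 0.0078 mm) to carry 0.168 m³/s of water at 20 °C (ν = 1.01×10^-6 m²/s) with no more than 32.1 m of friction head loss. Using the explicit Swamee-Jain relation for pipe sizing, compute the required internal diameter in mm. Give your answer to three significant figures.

D ≈ 294 mm

Swamee-Jain (Type III): D = 0.66·[ε^1.25·(LQ²/(gh_f))^4.75 + ν·Q^9.4·(L/(gh_f))^5.2]^0.04
LQ²/(gh_f) = 0.2008; L/(gh_f) = 7.113
Term 1 = ε^1.25·(…)^4.75 = 2.01×10^-10; Term 2 = ν·Q^9.4·(…)^5.2 = 1.42×10^-9
D = 0.66·(2.01×10^-10 + 1.42×10^-9)^0.04 = 0.2937 m = 294 mm
Check: V = 2.48 m/s, Re = 7.21×10^5, f = 0.01279, h_f = 30.5 m ≈ 32.1 m ✓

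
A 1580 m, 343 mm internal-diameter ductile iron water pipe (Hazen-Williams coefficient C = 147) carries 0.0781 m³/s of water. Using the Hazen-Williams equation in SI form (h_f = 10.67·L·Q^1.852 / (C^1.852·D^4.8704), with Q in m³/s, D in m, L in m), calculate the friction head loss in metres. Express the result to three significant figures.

h_f = 10.67·1580·0.0781^1.852 / (147^1.852·0.343^4.8704) = 2.663 m

h_f ≈ 2.66 m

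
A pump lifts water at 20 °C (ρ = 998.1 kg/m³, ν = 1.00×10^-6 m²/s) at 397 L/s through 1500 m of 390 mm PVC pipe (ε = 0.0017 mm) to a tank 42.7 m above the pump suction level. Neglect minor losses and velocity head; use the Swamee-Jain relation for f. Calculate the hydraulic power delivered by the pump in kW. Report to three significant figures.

P_hyd ≈ 261 kW

V = 4Q/(πD²) = 3.323 m/s; Re = 1.30×10^6; ε/D = 4.36×10^-6; f = 0.01125
h_f = f(L/D)V²/2g = 24.35 m
Total head H = z + h_f = 42.7 + 24.35 = 67.05 m
P_hyd = ρgQH = 998.1·9.81·0.397·67.05 = 260.6 kW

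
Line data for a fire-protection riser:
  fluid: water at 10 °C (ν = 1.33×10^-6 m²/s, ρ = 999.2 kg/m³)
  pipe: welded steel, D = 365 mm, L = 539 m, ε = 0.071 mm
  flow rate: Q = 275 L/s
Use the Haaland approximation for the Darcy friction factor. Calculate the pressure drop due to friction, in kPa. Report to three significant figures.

Δp ≈ 75.5 kPa

V = 4Q/(πD²) = 4·0.275/(π·0.365²) = 2.628 m/s
Re = VD/ν = 2.628·0.365/1.33×10^-6 = 7.21×10^5 → turbulent
ε/D = 0.071/365 = 1.95×10^-4
Haaland: f = 0.01482
h_f = f(L/D)V²/(2g) = 0.01482·(539/0.365)·2.628²/(2·9.81) = 7.707 m
Δp = ρg·h_f = 999.2·9.81·7.707 = 75.54 kPa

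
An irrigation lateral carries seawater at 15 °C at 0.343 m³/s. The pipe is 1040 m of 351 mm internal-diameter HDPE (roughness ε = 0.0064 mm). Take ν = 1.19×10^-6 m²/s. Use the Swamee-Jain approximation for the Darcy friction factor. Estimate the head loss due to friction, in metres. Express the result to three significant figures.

V = 4Q/(πD²) = 4·0.343/(π·0.351²) = 3.545 m/s
Re = VD/ν = 3.545·0.351/1.19×10^-6 = 1.05×10^6 → turbulent
ε/D = 0.0064/351 = 1.82×10^-5
Swamee-Jain: f = 0.01197
h_f = f(L/D)V²/(2g) = 0.01197·(1040/0.351)·3.545²/(2·9.81) = 22.71 m

h_f ≈ 22.7 m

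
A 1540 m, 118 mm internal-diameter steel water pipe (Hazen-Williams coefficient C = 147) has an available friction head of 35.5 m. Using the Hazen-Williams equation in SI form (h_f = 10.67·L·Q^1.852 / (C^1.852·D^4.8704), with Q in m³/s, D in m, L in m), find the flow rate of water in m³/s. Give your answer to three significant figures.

Q ≈ 0.0194 m³/s

Rearranging: Q = [h_f·C^1.852·D^4.8704 / (10.67·L)]^(1/1.852)
Q = [35.5·147^1.852·0.118^4.8704 / (10.67·1540)]^0.540 = 0.01938 m³/s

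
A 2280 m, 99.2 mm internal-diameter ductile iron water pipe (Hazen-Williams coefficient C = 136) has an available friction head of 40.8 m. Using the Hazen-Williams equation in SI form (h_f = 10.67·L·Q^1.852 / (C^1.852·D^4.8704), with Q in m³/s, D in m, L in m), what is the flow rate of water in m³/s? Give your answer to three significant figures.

Q ≈ 0.00991 m³/s

Rearranging: Q = [h_f·C^1.852·D^4.8704 / (10.67·L)]^(1/1.852)
Q = [40.8·136^1.852·0.0992^4.8704 / (10.67·2280)]^0.540 = 0.009907 m³/s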